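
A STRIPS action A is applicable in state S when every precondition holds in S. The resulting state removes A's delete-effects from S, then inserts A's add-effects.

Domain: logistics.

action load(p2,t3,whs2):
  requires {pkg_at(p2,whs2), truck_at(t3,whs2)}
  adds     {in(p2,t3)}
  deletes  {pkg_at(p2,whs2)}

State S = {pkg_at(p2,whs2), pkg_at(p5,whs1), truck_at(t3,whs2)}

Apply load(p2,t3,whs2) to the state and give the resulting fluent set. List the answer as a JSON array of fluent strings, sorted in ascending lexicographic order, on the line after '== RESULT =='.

Compute (S \ del) ∪ add:
  pre ⊆ S: {pkg_at(p2,whs2), truck_at(t3,whs2)} ⊆ S  — applicable
  S \ del = {pkg_at(p5,whs1), truck_at(t3,whs2)}
  ∪ add   = {in(p2,t3), pkg_at(p5,whs1), truck_at(t3,whs2)}

== RESULT ==
["in(p2,t3)", "pkg_at(p5,whs1)", "truck_at(t3,whs2)"]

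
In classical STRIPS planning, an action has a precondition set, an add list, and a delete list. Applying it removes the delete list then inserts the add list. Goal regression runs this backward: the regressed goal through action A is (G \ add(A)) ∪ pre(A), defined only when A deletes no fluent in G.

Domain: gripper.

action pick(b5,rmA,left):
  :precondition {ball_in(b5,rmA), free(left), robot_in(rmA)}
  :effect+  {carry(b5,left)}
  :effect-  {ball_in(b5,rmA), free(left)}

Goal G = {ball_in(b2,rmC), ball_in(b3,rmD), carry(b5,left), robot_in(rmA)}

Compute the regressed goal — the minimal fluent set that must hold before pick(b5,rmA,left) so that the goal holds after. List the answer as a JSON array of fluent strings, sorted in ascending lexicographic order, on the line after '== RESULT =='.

Compute (G \ add) ∪ pre:
  G ∩ del = {}  (empty — regression defined)
  G \ add = {ball_in(b2,rmC), ball_in(b3,rmD), carry(b5,left), robot_in(rmA)} \ {carry(b5,left)} = {ball_in(b2,rmC), ball_in(b3,rmD), robot_in(rmA)}
  ∪ pre   = {ball_in(b2,rmC), ball_in(b3,rmD), robot_in(rmA)} ∪ {ball_in(b5,rmA), free(left), robot_in(rmA)}
          = {ball_in(b2,rmC), ball_in(b3,rmD), ball_in(b5,rmA), free(left), robot_in(rmA)}

== RESULT ==
["ball_in(b2,rmC)", "ball_in(b3,rmD)", "ball_in(b5,rmA)", "free(left)", "robot_in(rmA)"]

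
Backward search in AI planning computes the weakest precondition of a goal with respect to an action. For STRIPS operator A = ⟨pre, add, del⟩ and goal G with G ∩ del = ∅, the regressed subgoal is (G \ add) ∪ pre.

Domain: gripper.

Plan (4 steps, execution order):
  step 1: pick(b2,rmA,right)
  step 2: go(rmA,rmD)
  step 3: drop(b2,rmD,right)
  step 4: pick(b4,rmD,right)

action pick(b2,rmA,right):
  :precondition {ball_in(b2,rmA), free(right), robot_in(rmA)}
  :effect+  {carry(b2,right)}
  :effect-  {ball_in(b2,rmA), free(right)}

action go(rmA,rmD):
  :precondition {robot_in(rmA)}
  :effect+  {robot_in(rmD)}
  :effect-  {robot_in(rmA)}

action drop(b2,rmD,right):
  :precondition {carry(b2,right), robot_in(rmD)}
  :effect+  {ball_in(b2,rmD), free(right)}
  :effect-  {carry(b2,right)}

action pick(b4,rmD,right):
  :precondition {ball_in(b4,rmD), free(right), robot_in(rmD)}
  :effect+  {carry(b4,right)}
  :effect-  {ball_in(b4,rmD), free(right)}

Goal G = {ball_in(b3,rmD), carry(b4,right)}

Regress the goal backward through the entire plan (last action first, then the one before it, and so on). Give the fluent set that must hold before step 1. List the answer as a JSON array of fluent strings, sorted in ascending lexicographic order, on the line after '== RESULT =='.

Regress step by step:
  through step 4 (pick(b4,rmD,right)): drop {carry(b4,right)}, keep {ball_in(b3,rmD)}, require {ball_in(b4,rmD), free(right), robot_in(rmD)}
    → {ball_in(b3,rmD), ball_in(b4,rmD), free(right), robot_in(rmD)}
  through step 3 (drop(b2,rmD,right)): drop {free(right)}, keep {ball_in(b3,rmD), ball_in(b4,rmD), robot_in(rmD)}, require {carry(b2,right), robot_in(rmD)}
    → {ball_in(b3,rmD), ball_in(b4,rmD), carry(b2,right), robot_in(rmD)}
  through step 2 (go(rmA,rmD)): drop {robot_in(rmD)}, keep {ball_in(b3,rmD), ball_in(b4,rmD), carry(b2,right)}, require {robot_in(rmA)}
    → {ball_in(b3,rmD), ball_in(b4,rmD), carry(b2,right), robot_in(rmA)}
  through step 1 (pick(b2,rmA,right)): drop {carry(b2,right)}, keep {ball_in(b3,rmD), ball_in(b4,rmD), robot_in(rmA)}, require {ball_in(b2,rmA), free(right), robot_in(rmA)}
    → {ball_in(b2,rmA), ball_in(b3,rmD), ball_in(b4,rmD), free(right), robot_in(rmA)}

== RESULT ==
["ball_in(b2,rmA)", "ball_in(b3,rmD)", "ball_in(b4,rmD)", "free(right)", "robot_in(rmA)"]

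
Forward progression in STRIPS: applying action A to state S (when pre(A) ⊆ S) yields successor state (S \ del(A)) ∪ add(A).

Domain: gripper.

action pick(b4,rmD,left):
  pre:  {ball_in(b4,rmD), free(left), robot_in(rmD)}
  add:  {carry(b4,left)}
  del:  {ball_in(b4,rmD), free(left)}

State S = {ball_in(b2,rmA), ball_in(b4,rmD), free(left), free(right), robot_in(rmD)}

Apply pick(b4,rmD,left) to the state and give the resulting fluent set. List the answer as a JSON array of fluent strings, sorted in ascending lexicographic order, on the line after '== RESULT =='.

Progress:
  pre ⊆ S: {ball_in(b4,rmD), free(left), robot_in(rmD)} ⊆ S  — applicable
  S \ del = {ball_in(b2,rmA), free(right), robot_in(rmD)}
  ∪ add   = {ball_in(b2,rmA), carry(b4,left), free(right), robot_in(rmD)}

== RESULT ==
["ball_in(b2,rmA)", "carry(b4,left)", "free(right)", "robot_in(rmD)"]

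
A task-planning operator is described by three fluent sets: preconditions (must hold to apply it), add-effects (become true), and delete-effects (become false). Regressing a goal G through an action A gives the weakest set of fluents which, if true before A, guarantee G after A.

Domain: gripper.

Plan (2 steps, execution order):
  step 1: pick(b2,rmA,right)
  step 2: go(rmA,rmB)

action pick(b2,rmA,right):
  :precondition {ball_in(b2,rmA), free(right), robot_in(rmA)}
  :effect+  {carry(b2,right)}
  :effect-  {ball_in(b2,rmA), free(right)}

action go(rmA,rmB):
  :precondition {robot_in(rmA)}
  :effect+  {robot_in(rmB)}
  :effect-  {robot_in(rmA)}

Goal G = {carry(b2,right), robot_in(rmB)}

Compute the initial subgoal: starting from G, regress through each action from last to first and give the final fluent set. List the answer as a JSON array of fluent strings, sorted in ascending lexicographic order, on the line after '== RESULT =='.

Work backward from the goal:
  through step 2 (go(rmA,rmB)): drop {robot_in(rmB)}, keep {carry(b2,right)}, require {robot_in(rmA)}
    → {carry(b2,right), robot_in(rmA)}
  through step 1 (pick(b2,rmA,right)): drop {carry(b2,right)}, keep {robot_in(rmA)}, require {ball_in(b2,rmA), free(right), robot_in(rmA)}
    → {ball_in(b2,rmA), free(right), robot_in(rmA)}

== RESULT ==
["ball_in(b2,rmA)", "free(right)", "robot_in(rmA)"]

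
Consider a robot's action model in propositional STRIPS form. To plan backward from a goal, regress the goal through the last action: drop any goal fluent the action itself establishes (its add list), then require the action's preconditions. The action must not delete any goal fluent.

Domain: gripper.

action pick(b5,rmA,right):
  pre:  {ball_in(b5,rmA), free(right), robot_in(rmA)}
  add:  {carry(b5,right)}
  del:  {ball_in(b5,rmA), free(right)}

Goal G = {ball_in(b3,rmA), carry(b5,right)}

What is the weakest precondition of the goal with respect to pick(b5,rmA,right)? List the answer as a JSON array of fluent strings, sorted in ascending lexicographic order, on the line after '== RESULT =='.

Regress:
  G ∩ del = {}  (empty — regression defined)
  G \ add = {ball_in(b3,rmA), carry(b5,right)} \ {carry(b5,right)} = {ball_in(b3,rmA)}
  ∪ pre   = {ball_in(b3,rmA)} ∪ {ball_in(b5,rmA), free(right), robot_in(rmA)}
          = {ball_in(b3,rmA), ball_in(b5,rmA), free(right), robot_in(rmA)}

== RESULT ==
["ball_in(b3,rmA)", "ball_in(b5,rmA)", "free(right)", "robot_in(rmA)"]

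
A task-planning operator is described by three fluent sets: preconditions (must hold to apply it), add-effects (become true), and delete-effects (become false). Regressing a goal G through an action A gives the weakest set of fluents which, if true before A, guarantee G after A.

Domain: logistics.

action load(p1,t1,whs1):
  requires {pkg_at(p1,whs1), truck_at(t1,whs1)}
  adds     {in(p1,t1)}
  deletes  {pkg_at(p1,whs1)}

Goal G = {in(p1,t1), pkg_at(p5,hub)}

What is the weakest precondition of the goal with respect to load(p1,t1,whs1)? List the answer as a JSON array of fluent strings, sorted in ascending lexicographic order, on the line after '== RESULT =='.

Regress:
  G ∩ del = {}  (empty — regression defined)
  G \ add = {in(p1,t1), pkg_at(p5,hub)} \ {in(p1,t1)} = {pkg_at(p5,hub)}
  ∪ pre   = {pkg_at(p5,hub)} ∪ {pkg_at(p1,whs1), truck_at(t1,whs1)}
          = {pkg_at(p1,whs1), pkg_at(p5,hub), truck_at(t1,whs1)}

== RESULT ==
["pkg_at(p1,whs1)", "pkg_at(p5,hub)", "truck_at(t1,whs1)"]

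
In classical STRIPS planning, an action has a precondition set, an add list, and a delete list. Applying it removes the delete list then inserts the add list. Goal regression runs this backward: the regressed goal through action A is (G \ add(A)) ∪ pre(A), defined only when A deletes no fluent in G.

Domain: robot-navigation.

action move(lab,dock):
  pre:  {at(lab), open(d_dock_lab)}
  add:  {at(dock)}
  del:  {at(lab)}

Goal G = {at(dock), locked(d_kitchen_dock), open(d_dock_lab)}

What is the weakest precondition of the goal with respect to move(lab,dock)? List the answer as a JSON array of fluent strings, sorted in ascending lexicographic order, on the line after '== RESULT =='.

Compute (G \ add) ∪ pre:
  G ∩ del = {}  (empty — regression defined)
  G \ add = {at(dock), locked(d_kitchen_dock), open(d_dock_lab)} \ {at(dock)} = {locked(d_kitchen_dock), open(d_dock_lab)}
  ∪ pre   = {locked(d_kitchen_dock), open(d_dock_lab)} ∪ {at(lab), open(d_dock_lab)}
          = {at(lab), locked(d_kitchen_dock), open(d_dock_lab)}

== RESULT ==
["at(lab)", "locked(d_kitchen_dock)", "open(d_dock_lab)"]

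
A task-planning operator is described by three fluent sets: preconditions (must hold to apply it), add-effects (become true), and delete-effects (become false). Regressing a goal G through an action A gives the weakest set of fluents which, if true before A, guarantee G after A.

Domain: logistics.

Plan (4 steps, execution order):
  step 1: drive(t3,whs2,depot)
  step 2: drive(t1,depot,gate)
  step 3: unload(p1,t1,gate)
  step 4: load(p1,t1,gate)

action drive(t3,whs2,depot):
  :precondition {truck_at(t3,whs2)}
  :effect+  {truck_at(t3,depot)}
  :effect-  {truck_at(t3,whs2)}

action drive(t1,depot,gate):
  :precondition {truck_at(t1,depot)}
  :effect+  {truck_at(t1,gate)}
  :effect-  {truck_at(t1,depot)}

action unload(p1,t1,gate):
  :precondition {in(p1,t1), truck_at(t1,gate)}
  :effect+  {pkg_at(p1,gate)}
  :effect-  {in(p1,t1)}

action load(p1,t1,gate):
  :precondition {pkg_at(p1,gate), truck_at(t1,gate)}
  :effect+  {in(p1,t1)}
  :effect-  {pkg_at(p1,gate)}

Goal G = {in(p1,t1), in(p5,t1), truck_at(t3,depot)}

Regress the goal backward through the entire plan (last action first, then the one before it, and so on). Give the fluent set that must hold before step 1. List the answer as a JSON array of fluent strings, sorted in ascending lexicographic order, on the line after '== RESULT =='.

Regress step by step:
  through step 4 (load(p1,t1,gate)): drop {in(p1,t1)}, keep {in(p5,t1), truck_at(t3,depot)}, require {pkg_at(p1,gate), truck_at(t1,gate)}
    → {in(p5,t1), pkg_at(p1,gate), truck_at(t1,gate), truck_at(t3,depot)}
  through step 3 (unload(p1,t1,gate)): drop {pkg_at(p1,gate)}, keep {in(p5,t1), truck_at(t1,gate), truck_at(t3,depot)}, require {in(p1,t1), truck_at(t1,gate)}
    → {in(p1,t1), in(p5,t1), truck_at(t1,gate), truck_at(t3,depot)}
  through step 2 (drive(t1,depot,gate)): drop {truck_at(t1,gate)}, keep {in(p1,t1), in(p5,t1), truck_at(t3,depot)}, require {truck_at(t1,depot)}
    → {in(p1,t1), in(p5,t1), truck_at(t1,depot), truck_at(t3,depot)}
  through step 1 (drive(t3,whs2,depot)): drop {truck_at(t3,depot)}, keep {in(p1,t1), in(p5,t1), truck_at(t1,depot)}, require {truck_at(t3,whs2)}
    → {in(p1,t1), in(p5,t1), truck_at(t1,depot), truck_at(t3,whs2)}

== RESULT ==
["in(p1,t1)", "in(p5,t1)", "truck_at(t1,depot)", "truck_at(t3,whs2)"]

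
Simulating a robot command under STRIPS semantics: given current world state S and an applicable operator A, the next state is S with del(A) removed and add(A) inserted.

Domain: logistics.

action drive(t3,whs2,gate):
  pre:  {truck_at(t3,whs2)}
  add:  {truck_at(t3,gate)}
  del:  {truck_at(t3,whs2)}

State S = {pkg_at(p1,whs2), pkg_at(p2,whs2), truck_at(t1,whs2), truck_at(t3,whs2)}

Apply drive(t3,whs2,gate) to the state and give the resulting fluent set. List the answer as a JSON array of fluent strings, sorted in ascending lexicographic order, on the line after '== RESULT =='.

Progress:
  pre ⊆ S: {truck_at(t3,whs2)} ⊆ S  — applicable
  S \ del = {pkg_at(p1,whs2), pkg_at(p2,whs2), truck_at(t1,whs2)}
  ∪ add   = {pkg_at(p1,whs2), pkg_at(p2,whs2), truck_at(t1,whs2), truck_at(t3,gate)}

== RESULT ==
["pkg_at(p1,whs2)", "pkg_at(p2,whs2)", "truck_at(t1,whs2)", "truck_at(t3,gate)"]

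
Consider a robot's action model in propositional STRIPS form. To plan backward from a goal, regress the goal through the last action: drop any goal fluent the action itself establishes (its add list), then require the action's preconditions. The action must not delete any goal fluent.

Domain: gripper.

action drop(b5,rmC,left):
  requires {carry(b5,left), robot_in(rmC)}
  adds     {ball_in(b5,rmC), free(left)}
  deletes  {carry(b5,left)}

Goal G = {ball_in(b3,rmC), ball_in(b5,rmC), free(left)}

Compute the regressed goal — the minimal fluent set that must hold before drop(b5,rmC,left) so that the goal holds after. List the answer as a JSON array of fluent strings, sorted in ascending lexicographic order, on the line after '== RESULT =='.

Compute (G \ add) ∪ pre:
  G ∩ del = {}  (empty — regression defined)
  G \ add = {ball_in(b3,rmC), ball_in(b5,rmC), free(left)} \ {ball_in(b5,rmC), free(left)} = {ball_in(b3,rmC)}
  ∪ pre   = {ball_in(b3,rmC)} ∪ {carry(b5,left), robot_in(rmC)}
          = {ball_in(b3,rmC), carry(b5,left), robot_in(rmC)}

== RESULT ==
["ball_in(b3,rmC)", "carry(b5,left)", "robot_in(rmC)"]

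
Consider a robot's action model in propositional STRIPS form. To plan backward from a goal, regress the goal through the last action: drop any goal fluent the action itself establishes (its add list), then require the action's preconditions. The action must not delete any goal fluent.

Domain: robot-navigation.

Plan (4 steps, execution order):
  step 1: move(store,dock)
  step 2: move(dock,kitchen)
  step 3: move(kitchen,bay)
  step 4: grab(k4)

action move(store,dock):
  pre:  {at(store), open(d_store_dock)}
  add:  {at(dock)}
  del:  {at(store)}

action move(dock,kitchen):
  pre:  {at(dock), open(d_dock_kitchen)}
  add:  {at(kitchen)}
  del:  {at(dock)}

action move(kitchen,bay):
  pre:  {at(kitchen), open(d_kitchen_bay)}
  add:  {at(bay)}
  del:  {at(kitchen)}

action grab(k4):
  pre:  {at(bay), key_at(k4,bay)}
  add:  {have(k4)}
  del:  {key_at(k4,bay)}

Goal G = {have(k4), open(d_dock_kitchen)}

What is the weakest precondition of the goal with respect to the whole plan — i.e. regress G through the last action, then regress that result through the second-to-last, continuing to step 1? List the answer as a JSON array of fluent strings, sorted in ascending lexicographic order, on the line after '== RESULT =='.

Work backward from the goal:
  through step 4 (grab(k4)): drop {have(k4)}, keep {open(d_dock_kitchen)}, require {at(bay), key_at(k4,bay)}
    → {at(bay), key_at(k4,bay), open(d_dock_kitchen)}
  through step 3 (move(kitchen,bay)): drop {at(bay)}, keep {key_at(k4,bay), open(d_dock_kitchen)}, require {at(kitchen), open(d_kitchen_bay)}
    → {at(kitchen), key_at(k4,bay), open(d_dock_kitchen), open(d_kitchen_bay)}
  through step 2 (move(dock,kitchen)): drop {at(kitchen)}, keep {key_at(k4,bay), open(d_dock_kitchen), open(d_kitchen_bay)}, require {at(dock), open(d_dock_kitchen)}
    → {at(dock), key_at(k4,bay), open(d_dock_kitchen), open(d_kitchen_bay)}
  through step 1 (move(store,dock)): drop {at(dock)}, keep {key_at(k4,bay), open(d_dock_kitchen), open(d_kitchen_bay)}, require {at(store), open(d_store_dock)}
    → {at(store), key_at(k4,bay), open(d_dock_kitchen), open(d_kitchen_bay), open(d_store_dock)}

== RESULT ==
["at(store)", "key_at(k4,bay)", "open(d_dock_kitchen)", "open(d_kitchen_bay)", "open(d_store_dock)"]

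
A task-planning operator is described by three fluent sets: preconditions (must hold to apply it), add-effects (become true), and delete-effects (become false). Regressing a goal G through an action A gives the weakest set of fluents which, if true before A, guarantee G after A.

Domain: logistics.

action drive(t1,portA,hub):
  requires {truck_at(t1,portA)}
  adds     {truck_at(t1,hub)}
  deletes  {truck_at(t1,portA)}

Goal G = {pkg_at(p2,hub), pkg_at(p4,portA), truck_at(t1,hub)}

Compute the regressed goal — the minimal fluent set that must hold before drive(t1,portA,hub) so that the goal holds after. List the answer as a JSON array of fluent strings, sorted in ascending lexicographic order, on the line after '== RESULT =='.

Compute (G \ add) ∪ pre:
  G ∩ del = {}  (empty — regression defined)
  G \ add = {pkg_at(p2,hub), pkg_at(p4,portA), truck_at(t1,hub)} \ {truck_at(t1,hub)} = {pkg_at(p2,hub), pkg_at(p4,portA)}
  ∪ pre   = {pkg_at(p2,hub), pkg_at(p4,portA)} ∪ {truck_at(t1,portA)}
          = {pkg_at(p2,hub), pkg_at(p4,portA), truck_at(t1,portA)}

== RESULT ==
["pkg_at(p2,hub)", "pkg_at(p4,portA)", "truck_at(t1,portA)"]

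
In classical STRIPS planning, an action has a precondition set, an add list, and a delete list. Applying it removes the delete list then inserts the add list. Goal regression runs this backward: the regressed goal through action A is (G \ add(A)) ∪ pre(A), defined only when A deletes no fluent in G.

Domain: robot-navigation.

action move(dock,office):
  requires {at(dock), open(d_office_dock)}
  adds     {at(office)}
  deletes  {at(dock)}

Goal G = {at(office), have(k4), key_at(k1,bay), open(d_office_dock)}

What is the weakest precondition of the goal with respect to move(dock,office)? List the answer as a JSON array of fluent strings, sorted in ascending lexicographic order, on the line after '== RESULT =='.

Regress:
  G ∩ del = {}  (empty — regression defined)
  G \ add = {at(office), have(k4), key_at(k1,bay), open(d_office_dock)} \ {at(office)} = {have(k4), key_at(k1,bay), open(d_office_dock)}
  ∪ pre   = {have(k4), key_at(k1,bay), open(d_office_dock)} ∪ {at(dock), open(d_office_dock)}
          = {at(dock), have(k4), key_at(k1,bay), open(d_office_dock)}

== RESULT ==
["at(dock)", "have(k4)", "key_at(k1,bay)", "open(d_office_dock)"]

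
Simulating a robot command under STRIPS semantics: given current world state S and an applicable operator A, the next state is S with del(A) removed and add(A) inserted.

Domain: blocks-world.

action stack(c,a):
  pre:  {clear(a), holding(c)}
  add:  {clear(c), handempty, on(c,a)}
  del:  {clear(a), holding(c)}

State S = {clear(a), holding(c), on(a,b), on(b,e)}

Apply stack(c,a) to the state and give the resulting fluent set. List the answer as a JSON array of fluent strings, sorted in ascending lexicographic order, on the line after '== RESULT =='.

Compute (S \ del) ∪ add:
  pre ⊆ S: {clear(a), holding(c)} ⊆ S  — applicable
  S \ del = {on(a,b), on(b,e)}
  ∪ add   = {clear(c), handempty, on(a,b), on(b,e), on(c,a)}

== RESULT ==
["clear(c)", "handempty", "on(a,b)", "on(b,e)", "on(c,a)"]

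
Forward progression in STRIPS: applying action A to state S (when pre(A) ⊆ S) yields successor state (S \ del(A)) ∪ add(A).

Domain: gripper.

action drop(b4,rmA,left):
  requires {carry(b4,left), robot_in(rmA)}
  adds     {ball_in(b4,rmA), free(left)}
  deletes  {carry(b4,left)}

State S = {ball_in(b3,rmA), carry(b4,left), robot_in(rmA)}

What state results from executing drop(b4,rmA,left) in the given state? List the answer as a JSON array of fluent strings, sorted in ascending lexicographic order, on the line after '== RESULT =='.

Compute (S \ del) ∪ add:
  pre ⊆ S: {carry(b4,left), robot_in(rmA)} ⊆ S  — applicable
  S \ del = {ball_in(b3,rmA), robot_in(rmA)}
  ∪ add   = {ball_in(b3,rmA), ball_in(b4,rmA), free(left), robot_in(rmA)}

== RESULT ==
["ball_in(b3,rmA)", "ball_in(b4,rmA)", "free(left)", "robot_in(rmA)"]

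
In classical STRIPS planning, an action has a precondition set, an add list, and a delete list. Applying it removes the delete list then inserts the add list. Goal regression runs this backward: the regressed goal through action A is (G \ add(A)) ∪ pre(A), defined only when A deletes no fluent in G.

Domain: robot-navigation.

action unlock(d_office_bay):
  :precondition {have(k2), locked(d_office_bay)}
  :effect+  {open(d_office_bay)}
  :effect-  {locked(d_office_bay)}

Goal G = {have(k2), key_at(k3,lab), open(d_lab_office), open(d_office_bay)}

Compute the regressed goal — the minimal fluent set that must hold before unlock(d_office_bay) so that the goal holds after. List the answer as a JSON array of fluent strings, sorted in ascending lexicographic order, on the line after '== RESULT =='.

Compute (G \ add) ∪ pre:
  G ∩ del = {}  (empty — regression defined)
  G \ add = {have(k2), key_at(k3,lab), open(d_lab_office), open(d_office_bay)} \ {open(d_office_bay)} = {have(k2), key_at(k3,lab), open(d_lab_office)}
  ∪ pre   = {have(k2), key_at(k3,lab), open(d_lab_office)} ∪ {have(k2), locked(d_office_bay)}
          = {have(k2), key_at(k3,lab), locked(d_office_bay), open(d_lab_office)}

== RESULT ==
["have(k2)", "key_at(k3,lab)", "locked(d_office_bay)", "open(d_lab_office)"]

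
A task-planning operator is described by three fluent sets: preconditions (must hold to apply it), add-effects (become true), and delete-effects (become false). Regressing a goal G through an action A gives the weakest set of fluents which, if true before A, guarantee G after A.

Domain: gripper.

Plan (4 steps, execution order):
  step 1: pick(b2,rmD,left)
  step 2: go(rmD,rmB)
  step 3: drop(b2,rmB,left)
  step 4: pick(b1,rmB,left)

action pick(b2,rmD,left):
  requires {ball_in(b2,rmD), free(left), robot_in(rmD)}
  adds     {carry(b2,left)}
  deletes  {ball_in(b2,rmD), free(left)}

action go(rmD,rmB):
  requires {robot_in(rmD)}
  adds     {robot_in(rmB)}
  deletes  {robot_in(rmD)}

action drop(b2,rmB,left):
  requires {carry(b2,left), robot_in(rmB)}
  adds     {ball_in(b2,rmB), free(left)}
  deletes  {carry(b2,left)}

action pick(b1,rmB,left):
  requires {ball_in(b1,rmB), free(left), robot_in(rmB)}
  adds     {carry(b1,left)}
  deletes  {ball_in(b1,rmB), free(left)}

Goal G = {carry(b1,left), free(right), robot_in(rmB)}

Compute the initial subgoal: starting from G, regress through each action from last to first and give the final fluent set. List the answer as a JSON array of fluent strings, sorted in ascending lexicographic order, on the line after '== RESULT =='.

Regress step by step:
  through step 4 (pick(b1,rmB,left)): drop {carry(b1,left)}, keep {free(right), robot_in(rmB)}, require {ball_in(b1,rmB), free(left), robot_in(rmB)}
    → {ball_in(b1,rmB), free(left), free(right), robot_in(rmB)}
  through step 3 (drop(b2,rmB,left)): drop {free(left)}, keep {ball_in(b1,rmB), free(right), robot_in(rmB)}, require {carry(b2,left), robot_in(rmB)}
    → {ball_in(b1,rmB), carry(b2,left), free(right), robot_in(rmB)}
  through step 2 (go(rmD,rmB)): drop {robot_in(rmB)}, keep {ball_in(b1,rmB), carry(b2,left), free(right)}, require {robot_in(rmD)}
    → {ball_in(b1,rmB), carry(b2,left), free(right), robot_in(rmD)}
  through step 1 (pick(b2,rmD,left)): drop {carry(b2,left)}, keep {ball_in(b1,rmB), free(right), robot_in(rmD)}, require {ball_in(b2,rmD), free(left), robot_in(rmD)}
    → {ball_in(b1,rmB), ball_in(b2,rmD), free(left), free(right), robot_in(rmD)}

== RESULT ==
["ball_in(b1,rmB)", "ball_in(b2,rmD)", "free(left)", "free(right)", "robot_in(rmD)"]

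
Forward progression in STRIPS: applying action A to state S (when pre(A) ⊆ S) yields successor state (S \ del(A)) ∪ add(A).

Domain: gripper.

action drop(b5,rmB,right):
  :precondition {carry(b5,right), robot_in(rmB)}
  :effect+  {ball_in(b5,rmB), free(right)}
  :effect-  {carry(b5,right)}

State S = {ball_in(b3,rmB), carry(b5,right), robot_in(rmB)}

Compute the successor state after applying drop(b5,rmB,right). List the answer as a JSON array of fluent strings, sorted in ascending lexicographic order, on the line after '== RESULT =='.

Compute (S \ del) ∪ add:
  pre ⊆ S: {carry(b5,right), robot_in(rmB)} ⊆ S  — applicable
  S \ del = {ball_in(b3,rmB), robot_in(rmB)}
  ∪ add   = {ball_in(b3,rmB), ball_in(b5,rmB), free(right), robot_in(rmB)}

== RESULT ==
["ball_in(b3,rmB)", "ball_in(b5,rmB)", "free(right)", "robot_in(rmB)"]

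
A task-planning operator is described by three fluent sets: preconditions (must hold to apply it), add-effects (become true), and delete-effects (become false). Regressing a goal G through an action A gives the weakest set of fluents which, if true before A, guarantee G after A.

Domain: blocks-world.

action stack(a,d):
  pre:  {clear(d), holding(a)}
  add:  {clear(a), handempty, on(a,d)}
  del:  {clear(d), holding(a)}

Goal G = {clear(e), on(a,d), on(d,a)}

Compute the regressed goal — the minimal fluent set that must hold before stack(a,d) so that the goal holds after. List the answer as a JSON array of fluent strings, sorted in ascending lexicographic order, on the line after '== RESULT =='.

Regress:
  G ∩ del = {}  (empty — regression defined)
  G \ add = {clear(e), on(a,d), on(d,a)} \ {clear(a), handempty, on(a,d)} = {clear(e), on(d,a)}
  ∪ pre   = {clear(e), on(d,a)} ∪ {clear(d), holding(a)}
          = {clear(d), clear(e), holding(a), on(d,a)}

== RESULT ==
["clear(d)", "clear(e)", "holding(a)", "on(d,a)"]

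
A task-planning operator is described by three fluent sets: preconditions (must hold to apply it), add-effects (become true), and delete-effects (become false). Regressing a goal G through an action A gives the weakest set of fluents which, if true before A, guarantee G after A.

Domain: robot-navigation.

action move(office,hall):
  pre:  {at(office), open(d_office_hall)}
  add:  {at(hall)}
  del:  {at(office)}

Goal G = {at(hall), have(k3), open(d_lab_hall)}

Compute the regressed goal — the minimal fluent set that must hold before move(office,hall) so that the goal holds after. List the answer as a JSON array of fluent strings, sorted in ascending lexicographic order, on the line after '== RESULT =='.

Regress:
  G ∩ del = {}  (empty — regression defined)
  G \ add = {at(hall), have(k3), open(d_lab_hall)} \ {at(hall)} = {have(k3), open(d_lab_hall)}
  ∪ pre   = {have(k3), open(d_lab_hall)} ∪ {at(office), open(d_office_hall)}
          = {at(office), have(k3), open(d_lab_hall), open(d_office_hall)}

== RESULT ==
["at(office)", "have(k3)", "open(d_lab_hall)", "open(d_office_hall)"]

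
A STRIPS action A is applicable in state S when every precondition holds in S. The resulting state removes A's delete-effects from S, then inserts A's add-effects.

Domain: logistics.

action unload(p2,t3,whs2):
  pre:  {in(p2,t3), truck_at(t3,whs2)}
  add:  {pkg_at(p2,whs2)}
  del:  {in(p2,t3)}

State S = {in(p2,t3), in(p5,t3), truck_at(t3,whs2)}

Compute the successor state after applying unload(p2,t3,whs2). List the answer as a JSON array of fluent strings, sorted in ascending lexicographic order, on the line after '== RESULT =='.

Progress:
  pre ⊆ S: {in(p2,t3), truck_at(t3,whs2)} ⊆ S  — applicable
  S \ del = {in(p5,t3), truck_at(t3,whs2)}
  ∪ add   = {in(p5,t3), pkg_at(p2,whs2), truck_at(t3,whs2)}

== RESULT ==
["in(p5,t3)", "pkg_at(p2,whs2)", "truck_at(t3,whs2)"]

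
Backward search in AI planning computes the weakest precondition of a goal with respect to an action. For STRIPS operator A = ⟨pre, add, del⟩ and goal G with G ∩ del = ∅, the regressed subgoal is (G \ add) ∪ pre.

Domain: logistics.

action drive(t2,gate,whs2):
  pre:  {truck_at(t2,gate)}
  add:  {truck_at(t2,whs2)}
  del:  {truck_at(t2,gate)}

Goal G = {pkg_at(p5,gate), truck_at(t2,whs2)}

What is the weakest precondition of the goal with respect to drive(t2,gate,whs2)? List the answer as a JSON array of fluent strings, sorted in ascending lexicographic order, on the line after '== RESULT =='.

Compute (G \ add) ∪ pre:
  G ∩ del = {}  (empty — regression defined)
  G \ add = {pkg_at(p5,gate), truck_at(t2,whs2)} \ {truck_at(t2,whs2)} = {pkg_at(p5,gate)}
  ∪ pre   = {pkg_at(p5,gate)} ∪ {truck_at(t2,gate)}
          = {pkg_at(p5,gate), truck_at(t2,gate)}

== RESULT ==
["pkg_at(p5,gate)", "truck_at(t2,gate)"]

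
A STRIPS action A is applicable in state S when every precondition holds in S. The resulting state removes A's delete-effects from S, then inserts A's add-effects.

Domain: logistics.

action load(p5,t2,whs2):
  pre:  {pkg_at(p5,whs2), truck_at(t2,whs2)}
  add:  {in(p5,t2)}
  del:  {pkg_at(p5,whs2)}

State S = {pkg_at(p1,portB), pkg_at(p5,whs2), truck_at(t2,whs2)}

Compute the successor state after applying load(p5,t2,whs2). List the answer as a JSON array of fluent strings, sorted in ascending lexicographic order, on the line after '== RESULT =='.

Compute (S \ del) ∪ add:
  pre ⊆ S: {pkg_at(p5,whs2), truck_at(t2,whs2)} ⊆ S  — applicable
  S \ del = {pkg_at(p1,portB), truck_at(t2,whs2)}
  ∪ add   = {in(p5,t2), pkg_at(p1,portB), truck_at(t2,whs2)}

== RESULT ==
["in(p5,t2)", "pkg_at(p1,portB)", "truck_at(t2,whs2)"]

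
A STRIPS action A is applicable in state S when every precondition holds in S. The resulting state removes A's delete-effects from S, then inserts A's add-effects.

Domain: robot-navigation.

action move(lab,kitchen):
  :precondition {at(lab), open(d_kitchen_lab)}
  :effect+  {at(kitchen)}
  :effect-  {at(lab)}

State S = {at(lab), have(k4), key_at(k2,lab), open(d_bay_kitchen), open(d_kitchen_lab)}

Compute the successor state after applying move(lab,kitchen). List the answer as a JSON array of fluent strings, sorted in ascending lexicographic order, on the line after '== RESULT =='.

Compute (S \ del) ∪ add:
  pre ⊆ S: {at(lab), open(d_kitchen_lab)} ⊆ S  — applicable
  S \ del = {have(k4), key_at(k2,lab), open(d_bay_kitchen), open(d_kitchen_lab)}
  ∪ add   = {at(kitchen), have(k4), key_at(k2,lab), open(d_bay_kitchen), open(d_kitchen_lab)}

== RESULT ==
["at(kitchen)", "have(k4)", "key_at(k2,lab)", "open(d_bay_kitchen)", "open(d_kitchen_lab)"]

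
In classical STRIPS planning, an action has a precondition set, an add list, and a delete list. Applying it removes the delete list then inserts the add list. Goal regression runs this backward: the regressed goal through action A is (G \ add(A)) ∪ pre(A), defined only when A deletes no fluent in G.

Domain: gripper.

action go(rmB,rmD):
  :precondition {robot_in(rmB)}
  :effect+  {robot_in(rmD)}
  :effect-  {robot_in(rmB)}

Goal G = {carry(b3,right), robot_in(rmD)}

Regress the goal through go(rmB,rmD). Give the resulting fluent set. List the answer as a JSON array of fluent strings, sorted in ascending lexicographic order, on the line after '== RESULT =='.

Compute (G \ add) ∪ pre:
  G ∩ del = {}  (empty — regression defined)
  G \ add = {carry(b3,right), robot_in(rmD)} \ {robot_in(rmD)} = {carry(b3,right)}
  ∪ pre   = {carry(b3,right)} ∪ {robot_in(rmB)}
          = {carry(b3,right), robot_in(rmB)}

== RESULT ==
["carry(b3,right)", "robot_in(rmB)"]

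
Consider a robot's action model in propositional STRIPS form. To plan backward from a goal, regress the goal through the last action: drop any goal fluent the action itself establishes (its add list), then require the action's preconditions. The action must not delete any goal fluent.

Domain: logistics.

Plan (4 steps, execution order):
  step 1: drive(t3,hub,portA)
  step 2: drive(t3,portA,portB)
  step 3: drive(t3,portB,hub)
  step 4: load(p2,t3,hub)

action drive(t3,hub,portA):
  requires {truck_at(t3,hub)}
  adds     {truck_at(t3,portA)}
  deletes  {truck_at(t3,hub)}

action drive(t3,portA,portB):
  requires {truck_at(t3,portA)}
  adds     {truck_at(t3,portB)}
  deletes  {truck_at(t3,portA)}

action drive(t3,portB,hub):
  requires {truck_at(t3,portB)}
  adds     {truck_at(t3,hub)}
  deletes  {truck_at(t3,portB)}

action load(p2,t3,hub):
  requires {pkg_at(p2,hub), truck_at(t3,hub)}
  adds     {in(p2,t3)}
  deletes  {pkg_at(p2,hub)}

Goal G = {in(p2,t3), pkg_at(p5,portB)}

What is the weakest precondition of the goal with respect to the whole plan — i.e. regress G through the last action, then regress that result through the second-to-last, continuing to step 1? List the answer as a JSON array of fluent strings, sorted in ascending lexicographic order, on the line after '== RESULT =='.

Regress step by step:
  through step 4 (load(p2,t3,hub)): drop {in(p2,t3)}, keep {pkg_at(p5,portB)}, require {pkg_at(p2,hub), truck_at(t3,hub)}
    → {pkg_at(p2,hub), pkg_at(p5,portB), truck_at(t3,hub)}
  through step 3 (drive(t3,portB,hub)): drop {truck_at(t3,hub)}, keep {pkg_at(p2,hub), pkg_at(p5,portB)}, require {truck_at(t3,portB)}
    → {pkg_at(p2,hub), pkg_at(p5,portB), truck_at(t3,portB)}
  through step 2 (drive(t3,portA,portB)): drop {truck_at(t3,portB)}, keep {pkg_at(p2,hub), pkg_at(p5,portB)}, require {truck_at(t3,portA)}
    → {pkg_at(p2,hub), pkg_at(p5,portB), truck_at(t3,portA)}
  through step 1 (drive(t3,hub,portA)): drop {truck_at(t3,portA)}, keep {pkg_at(p2,hub), pkg_at(p5,portB)}, require {truck_at(t3,hub)}
    → {pkg_at(p2,hub), pkg_at(p5,portB), truck_at(t3,hub)}

== RESULT ==
["pkg_at(p2,hub)", "pkg_at(p5,portB)", "truck_at(t3,hub)"]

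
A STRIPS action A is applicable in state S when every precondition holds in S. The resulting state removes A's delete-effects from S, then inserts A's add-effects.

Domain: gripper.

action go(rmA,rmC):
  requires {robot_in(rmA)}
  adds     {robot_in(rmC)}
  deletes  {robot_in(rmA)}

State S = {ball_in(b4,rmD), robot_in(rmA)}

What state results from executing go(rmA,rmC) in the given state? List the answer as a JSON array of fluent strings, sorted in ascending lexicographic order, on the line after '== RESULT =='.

Progress:
  pre ⊆ S: {robot_in(rmA)} ⊆ S  — applicable
  S \ del = {ball_in(b4,rmD)}
  ∪ add   = {ball_in(b4,rmD), robot_in(rmC)}

== RESULT ==
["ball_in(b4,rmD)", "robot_in(rmC)"]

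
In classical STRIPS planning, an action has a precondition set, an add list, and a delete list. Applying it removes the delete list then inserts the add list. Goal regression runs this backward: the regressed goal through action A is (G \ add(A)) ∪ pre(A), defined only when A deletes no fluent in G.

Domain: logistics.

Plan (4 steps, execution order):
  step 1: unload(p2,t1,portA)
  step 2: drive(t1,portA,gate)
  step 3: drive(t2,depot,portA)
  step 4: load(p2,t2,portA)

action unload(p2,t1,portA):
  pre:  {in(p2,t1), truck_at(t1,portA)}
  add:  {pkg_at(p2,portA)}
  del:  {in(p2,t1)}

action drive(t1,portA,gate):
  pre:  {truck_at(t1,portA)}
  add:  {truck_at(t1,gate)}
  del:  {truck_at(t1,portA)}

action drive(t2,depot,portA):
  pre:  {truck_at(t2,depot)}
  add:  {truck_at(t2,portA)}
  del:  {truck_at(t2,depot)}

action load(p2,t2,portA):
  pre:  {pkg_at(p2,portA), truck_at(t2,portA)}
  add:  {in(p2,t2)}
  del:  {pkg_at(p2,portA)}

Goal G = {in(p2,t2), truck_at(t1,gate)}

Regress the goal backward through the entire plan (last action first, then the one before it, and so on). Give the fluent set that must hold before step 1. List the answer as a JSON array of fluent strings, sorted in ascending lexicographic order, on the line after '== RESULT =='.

Regress step by step:
  through step 4 (load(p2,t2,portA)): drop {in(p2,t2)}, keep {truck_at(t1,gate)}, require {pkg_at(p2,portA), truck_at(t2,portA)}
    → {pkg_at(p2,portA), truck_at(t1,gate), truck_at(t2,portA)}
  through step 3 (drive(t2,depot,portA)): drop {truck_at(t2,portA)}, keep {pkg_at(p2,portA), truck_at(t1,gate)}, require {truck_at(t2,depot)}
    → {pkg_at(p2,portA), truck_at(t1,gate), truck_at(t2,depot)}
  through step 2 (drive(t1,portA,gate)): drop {truck_at(t1,gate)}, keep {pkg_at(p2,portA), truck_at(t2,depot)}, require {truck_at(t1,portA)}
    → {pkg_at(p2,portA), truck_at(t1,portA), truck_at(t2,depot)}
  through step 1 (unload(p2,t1,portA)): drop {pkg_at(p2,portA)}, keep {truck_at(t1,portA), truck_at(t2,depot)}, require {in(p2,t1), truck_at(t1,portA)}
    → {in(p2,t1), truck_at(t1,portA), truck_at(t2,depot)}

== RESULT ==
["in(p2,t1)", "truck_at(t1,portA)", "truck_at(t2,depot)"]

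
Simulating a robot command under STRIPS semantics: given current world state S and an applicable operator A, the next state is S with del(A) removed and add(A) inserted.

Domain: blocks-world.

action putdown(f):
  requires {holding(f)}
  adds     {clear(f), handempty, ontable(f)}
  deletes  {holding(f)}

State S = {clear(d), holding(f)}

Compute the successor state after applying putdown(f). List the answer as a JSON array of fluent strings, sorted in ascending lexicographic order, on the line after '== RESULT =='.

Progress:
  pre ⊆ S: {holding(f)} ⊆ S  — applicable
  S \ del = {clear(d)}
  ∪ add   = {clear(d), clear(f), handempty, ontable(f)}

== RESULT ==
["clear(d)", "clear(f)", "handempty", "ontable(f)"]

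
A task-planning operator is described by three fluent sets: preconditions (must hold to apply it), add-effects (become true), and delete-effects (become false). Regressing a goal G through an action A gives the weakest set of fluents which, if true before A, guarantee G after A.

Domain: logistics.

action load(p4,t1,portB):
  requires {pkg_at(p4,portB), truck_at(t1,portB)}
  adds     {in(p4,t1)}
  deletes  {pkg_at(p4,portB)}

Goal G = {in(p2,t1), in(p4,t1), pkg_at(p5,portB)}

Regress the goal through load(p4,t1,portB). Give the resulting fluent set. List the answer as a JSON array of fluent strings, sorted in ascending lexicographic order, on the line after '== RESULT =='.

Regress:
  G ∩ del = {}  (empty — regression defined)
  G \ add = {in(p2,t1), in(p4,t1), pkg_at(p5,portB)} \ {in(p4,t1)} = {in(p2,t1), pkg_at(p5,portB)}
  ∪ pre   = {in(p2,t1), pkg_at(p5,portB)} ∪ {pkg_at(p4,portB), truck_at(t1,portB)}
          = {in(p2,t1), pkg_at(p4,portB), pkg_at(p5,portB), truck_at(t1,portB)}

== RESULT ==
["in(p2,t1)", "pkg_at(p4,portB)", "pkg_at(p5,portB)", "truck_at(t1,portB)"]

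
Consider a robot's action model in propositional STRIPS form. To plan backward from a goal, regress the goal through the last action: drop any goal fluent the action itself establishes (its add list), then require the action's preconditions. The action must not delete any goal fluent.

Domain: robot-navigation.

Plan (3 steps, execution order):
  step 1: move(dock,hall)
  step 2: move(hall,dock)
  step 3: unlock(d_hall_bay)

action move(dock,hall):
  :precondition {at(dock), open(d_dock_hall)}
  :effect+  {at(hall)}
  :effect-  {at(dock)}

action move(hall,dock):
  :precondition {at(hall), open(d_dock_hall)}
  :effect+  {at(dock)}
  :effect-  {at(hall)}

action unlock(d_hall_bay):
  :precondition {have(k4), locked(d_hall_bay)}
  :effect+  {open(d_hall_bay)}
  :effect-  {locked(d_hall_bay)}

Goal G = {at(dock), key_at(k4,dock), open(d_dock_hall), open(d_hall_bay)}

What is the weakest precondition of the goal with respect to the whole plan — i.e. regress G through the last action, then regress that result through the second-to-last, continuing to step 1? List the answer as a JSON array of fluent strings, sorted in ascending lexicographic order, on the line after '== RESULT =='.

Regress step by step:
  through step 3 (unlock(d_hall_bay)): drop {open(d_hall_bay)}, keep {at(dock), key_at(k4,dock), open(d_dock_hall)}, require {have(k4), locked(d_hall_bay)}
    → {at(dock), have(k4), key_at(k4,dock), locked(d_hall_bay), open(d_dock_hall)}
  through step 2 (move(hall,dock)): drop {at(dock)}, keep {have(k4), key_at(k4,dock), locked(d_hall_bay), open(d_dock_hall)}, require {at(hall), open(d_dock_hall)}
    → {at(hall), have(k4), key_at(k4,dock), locked(d_hall_bay), open(d_dock_hall)}
  through step 1 (move(dock,hall)): drop {at(hall)}, keep {have(k4), key_at(k4,dock), locked(d_hall_bay), open(d_dock_hall)}, require {at(dock), open(d_dock_hall)}
    → {at(dock), have(k4), key_at(k4,dock), locked(d_hall_bay), open(d_dock_hall)}

== RESULT ==
["at(dock)", "have(k4)", "key_at(k4,dock)", "locked(d_hall_bay)", "open(d_dock_hall)"]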